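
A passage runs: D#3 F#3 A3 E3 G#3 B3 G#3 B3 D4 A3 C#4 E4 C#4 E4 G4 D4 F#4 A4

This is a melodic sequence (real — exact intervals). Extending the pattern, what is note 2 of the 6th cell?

G5

The unit is 6 notes. Position-2 pitches of the 3 shown cells: F#3, B3, E4.
Each moves up a 4th. Continuing: A4 → D5 → G5.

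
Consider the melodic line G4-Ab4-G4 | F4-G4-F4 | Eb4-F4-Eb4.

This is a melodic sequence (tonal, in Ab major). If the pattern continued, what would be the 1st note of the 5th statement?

C4

The unit is 3 notes. Position-1 pitches of the 3 shown cells: G4, F4, Eb4.
Each moves down a 2nd. Continuing: Db4 → C4.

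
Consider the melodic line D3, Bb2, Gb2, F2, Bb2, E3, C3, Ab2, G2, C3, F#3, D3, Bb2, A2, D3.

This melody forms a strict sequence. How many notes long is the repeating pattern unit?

5

15 notes total. Splitting into 3 groups of 5:
D3 Bb2 Gb2 F2 Bb2 | E3 C3 Ab2 G2 C3 | F#3 D3 Bb2 A2 D3
Every group is a transposition up a 2nd of the one before; no shorter unit works.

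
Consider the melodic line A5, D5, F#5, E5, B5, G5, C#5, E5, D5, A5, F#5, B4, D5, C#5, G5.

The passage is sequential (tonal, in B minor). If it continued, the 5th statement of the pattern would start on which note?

Taking 5-note groups, the heads are A5, G5, F#5: the pattern moves down a 2nd.
Continuing: E5 → D5. Statement 5 starts on D5.

D5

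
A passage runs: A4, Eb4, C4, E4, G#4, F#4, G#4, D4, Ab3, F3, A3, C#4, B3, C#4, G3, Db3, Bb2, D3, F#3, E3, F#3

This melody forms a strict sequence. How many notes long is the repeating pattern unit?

7

21 notes total. Splitting into 3 groups of 7:
A4 Eb4 C4 E4 G#4 F#4 G#4 | D4 Ab3 F3 A3 C#4 B3 C#4 | G3 Db3 Bb2 D3 F#3 E3 F#3
Each cell is the previous one down a 5th — so the unit is 7 notes.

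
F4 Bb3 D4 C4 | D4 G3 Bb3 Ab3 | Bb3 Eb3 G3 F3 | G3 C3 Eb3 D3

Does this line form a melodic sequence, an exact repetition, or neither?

sequence

Each 4-note cell is the previous one transposed down a 3rd.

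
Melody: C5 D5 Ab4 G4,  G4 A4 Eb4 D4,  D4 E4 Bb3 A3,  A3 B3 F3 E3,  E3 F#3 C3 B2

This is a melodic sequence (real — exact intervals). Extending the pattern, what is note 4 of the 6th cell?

F#2

Grouping in 4s, the 4th note of each cell is G4, D4, A3, E3, B2.
One more down a 4th gives F#2.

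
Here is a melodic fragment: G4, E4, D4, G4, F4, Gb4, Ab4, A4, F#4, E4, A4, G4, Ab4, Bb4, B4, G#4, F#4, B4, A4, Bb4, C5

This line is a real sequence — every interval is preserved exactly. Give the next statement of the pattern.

Unit = 7 notes; the statements start on G4, A4, B4, moving up a 2nd each time.
From C#5 the exact shape gives C#5 A#4 G#4 C#5 B4 C5 D5.

C#5 A#4 G#4 C#5 B4 C5 D5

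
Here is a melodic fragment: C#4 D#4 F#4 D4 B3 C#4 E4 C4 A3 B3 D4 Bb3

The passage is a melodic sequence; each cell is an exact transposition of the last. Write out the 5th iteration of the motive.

F3 G3 Bb3 Gb3

Unit = 4 notes; the statements start on C#4, B3, A3, moving down a 2nd each time.
Carrying on: G3 → F3.
So cell 5 is F3 G3 Bb3 Gb3.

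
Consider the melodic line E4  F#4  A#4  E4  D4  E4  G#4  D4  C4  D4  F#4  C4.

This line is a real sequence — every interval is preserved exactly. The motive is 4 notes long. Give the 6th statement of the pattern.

Unit = 4 notes; the statements start on E4, D4, C4, moving down a 2nd each time.
Carrying on: Bb3 → Ab3 → Gb3.
So cell 6 is Gb3 Ab3 C4 Gb3.

Gb3 Ab3 C4 Gb3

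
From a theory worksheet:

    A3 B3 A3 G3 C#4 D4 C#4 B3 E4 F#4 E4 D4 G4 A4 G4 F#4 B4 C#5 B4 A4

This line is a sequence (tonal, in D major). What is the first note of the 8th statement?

A5

Unit = 4 notes; the statements start on A3, C#4, E4, G4, B4, moving up a 3rd each time.
Continuing: D5 → F#5 → A5. Statement 8 starts on A5.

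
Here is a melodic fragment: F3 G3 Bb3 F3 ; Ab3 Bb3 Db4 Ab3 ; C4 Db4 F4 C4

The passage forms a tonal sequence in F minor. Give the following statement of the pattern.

Eb4 F4 Ab4 Eb4

The 4-note cells begin on F3, Ab3, C4 — each up a 3rd from the last.
From Eb4 the diatonic shape gives Eb4 F4 Ab4 Eb4.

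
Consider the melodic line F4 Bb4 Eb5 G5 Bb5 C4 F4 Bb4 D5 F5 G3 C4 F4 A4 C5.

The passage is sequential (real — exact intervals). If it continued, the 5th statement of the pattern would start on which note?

A2

Taking 5-note groups, the heads are F4, C4, G3: the pattern moves down a 4th.
Extending the heads down a 4th: D3 → A2.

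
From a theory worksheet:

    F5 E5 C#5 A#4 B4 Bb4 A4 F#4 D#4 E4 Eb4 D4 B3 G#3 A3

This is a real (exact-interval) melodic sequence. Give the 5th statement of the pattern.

With a 5-note motive the entries are F5, Bb4, Eb4, each down a 5th from the previous.
Extending down a 5th: Ab3 → Db3.
Statement 5 starts on Db3 and keeps the same exact contour: Db3 C3 A2 F#2 G2.

Db3 C3 A2 F#2 G2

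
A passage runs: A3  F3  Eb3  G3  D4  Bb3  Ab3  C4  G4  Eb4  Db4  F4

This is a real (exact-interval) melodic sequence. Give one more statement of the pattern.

Taking 4-note groups, the heads are A3, D4, G4: the pattern moves up a 4th.
Statement 4 starts on C5 and keeps the same exact contour: C5 Ab4 Gb4 Bb4.

C5 Ab4 Gb4 Bb4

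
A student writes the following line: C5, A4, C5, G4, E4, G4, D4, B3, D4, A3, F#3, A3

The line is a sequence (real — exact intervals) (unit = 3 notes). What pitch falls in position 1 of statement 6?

Grouping in 3s, the 1st note of each cell is C5, G4, D4, A3.
Extending down a 4th: E3 → B2.

B2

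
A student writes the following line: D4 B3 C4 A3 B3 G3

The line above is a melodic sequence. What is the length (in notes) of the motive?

6 notes total. Splitting into 3 groups of 2:
D4 B3 | C4 A3 | B3 G3
Each cell is the previous one down a 2nd — so the unit is 2 notes.

2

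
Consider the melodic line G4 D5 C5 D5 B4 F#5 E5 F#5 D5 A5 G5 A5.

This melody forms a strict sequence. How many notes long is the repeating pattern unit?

4

12 notes total. Splitting into 3 groups of 4:
G4 D5 C5 D5 | B4 F#5 E5 F#5 | D5 A5 G5 A5
Every group is a transposition up a 3rd of the one before; no shorter unit works.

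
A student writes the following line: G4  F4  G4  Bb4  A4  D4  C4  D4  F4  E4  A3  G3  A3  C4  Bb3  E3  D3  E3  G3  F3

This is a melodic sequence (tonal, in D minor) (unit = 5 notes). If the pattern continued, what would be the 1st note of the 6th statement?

F2

The unit is 5 notes. Position-1 pitches of the 4 shown cells: G4, D4, A3, E3.
Extending down a 4th: Bb2 → F2.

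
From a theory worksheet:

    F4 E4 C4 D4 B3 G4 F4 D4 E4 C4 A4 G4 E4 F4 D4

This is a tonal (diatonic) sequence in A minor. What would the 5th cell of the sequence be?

C5 B4 G4 A4 F4

Taking 5-note groups, the heads are F4, G4, A4: the pattern moves up a 2nd.
Continuing the starts: B4 → C5.
Statement 5 starts on C5 and keeps the same diatonic contour: C5 B4 G4 A4 F4.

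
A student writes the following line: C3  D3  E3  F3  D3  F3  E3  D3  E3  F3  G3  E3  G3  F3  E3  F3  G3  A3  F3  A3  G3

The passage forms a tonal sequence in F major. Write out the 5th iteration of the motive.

G3 A3 Bb3 C4 A3 C4 Bb3

Unit = 7 notes; the statements start on C3, D3, E3, moving up a 2nd each time.
Extending up a 2nd: F3 → G3.
So cell 5 is G3 A3 Bb3 C4 A3 C4 Bb3.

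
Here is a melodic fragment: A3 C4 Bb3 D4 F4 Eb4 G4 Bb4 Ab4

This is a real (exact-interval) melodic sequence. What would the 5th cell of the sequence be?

The 3-note cells begin on A3, D4, G4 — each up a 4th from the last.
Continuing the starts: C5 → F5.
So cell 5 is F5 Ab5 Gb5.

F5 Ab5 Gb5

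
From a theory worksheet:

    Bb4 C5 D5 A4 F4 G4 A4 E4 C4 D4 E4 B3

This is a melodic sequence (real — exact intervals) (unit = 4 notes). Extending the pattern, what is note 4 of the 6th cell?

With 4-note cells, note 4 of each statement runs A4, E4, B3.
Each moves down a 4th. Continuing: F#3 → C#3 → G#2.

G#2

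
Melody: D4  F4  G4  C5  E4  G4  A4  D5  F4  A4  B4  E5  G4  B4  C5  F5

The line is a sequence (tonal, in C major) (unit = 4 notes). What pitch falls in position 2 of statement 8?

F5

With 4-note cells, note 2 of each statement runs F4, G4, A4, B4.
Extending up a 2nd: C5 → D5 → E5 → F5.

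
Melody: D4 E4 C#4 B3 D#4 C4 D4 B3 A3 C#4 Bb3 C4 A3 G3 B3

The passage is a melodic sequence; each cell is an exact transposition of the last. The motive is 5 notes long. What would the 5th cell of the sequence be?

Gb3 Ab3 F3 Eb3 G3

The 5-note cells begin on D4, C4, Bb3 — each down a 2nd from the last.
Continuing the starts: Ab3 → Gb3.
From Gb3 the exact shape gives Gb3 Ab3 F3 Eb3 G3.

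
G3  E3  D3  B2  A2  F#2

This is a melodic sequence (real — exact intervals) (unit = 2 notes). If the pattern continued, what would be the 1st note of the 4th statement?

E2

Grouping in 2s, the 1st note of each cell is G3, D3, A2.
Each moves down a 4th; the next is E2.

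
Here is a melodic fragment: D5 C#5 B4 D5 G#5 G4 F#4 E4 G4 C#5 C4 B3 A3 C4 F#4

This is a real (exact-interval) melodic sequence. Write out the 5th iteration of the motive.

Bb2 A2 G2 Bb2 E3

With a 5-note motive the entries are D5, G4, C4, each down a 5th from the previous.
Extending down a 5th: F3 → Bb2.
From Bb2 the exact shape gives Bb2 A2 G2 Bb2 E3.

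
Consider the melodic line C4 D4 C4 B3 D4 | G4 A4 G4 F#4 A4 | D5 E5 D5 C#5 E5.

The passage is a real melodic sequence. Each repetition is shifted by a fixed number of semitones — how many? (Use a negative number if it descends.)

7

The 5-note cells begin on C4, G4, D5 — each up a 5th from the last.
C4→G4 is 67 − 60 = 7 semitones.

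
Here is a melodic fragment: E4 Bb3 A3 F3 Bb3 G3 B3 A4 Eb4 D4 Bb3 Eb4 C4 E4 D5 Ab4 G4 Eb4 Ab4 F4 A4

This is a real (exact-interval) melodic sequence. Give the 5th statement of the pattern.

Unit = 7 notes; the statements start on E4, A4, D5, moving up a 4th each time.
Continuing the starts: G5 → C6.
From C6 the exact shape gives C6 Gb5 F5 Db5 Gb5 Eb5 G5.

C6 Gb5 F5 Db5 Gb5 Eb5 G5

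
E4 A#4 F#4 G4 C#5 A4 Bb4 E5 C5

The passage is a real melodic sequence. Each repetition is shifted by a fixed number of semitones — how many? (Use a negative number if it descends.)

3

Unit = 3 notes; the statements start on E4, G4, Bb4, moving up a 3rd each time.
E4 to G4 spans +3 semitones.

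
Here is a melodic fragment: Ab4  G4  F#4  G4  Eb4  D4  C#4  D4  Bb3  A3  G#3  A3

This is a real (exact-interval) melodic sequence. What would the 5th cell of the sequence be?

With a 4-note motive the entries are Ab4, Eb4, Bb3, each down a 4th from the previous.
Extending down a 4th: F3 → C3.
So cell 5 is C3 B2 A#2 B2.

C3 B2 A#2 B2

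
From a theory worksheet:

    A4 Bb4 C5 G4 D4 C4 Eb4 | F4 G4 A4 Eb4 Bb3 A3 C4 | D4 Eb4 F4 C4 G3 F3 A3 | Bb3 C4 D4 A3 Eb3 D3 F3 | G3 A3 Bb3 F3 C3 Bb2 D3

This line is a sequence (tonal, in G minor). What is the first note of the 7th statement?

C3

With a 7-note motive the entries are A4, F4, D4, Bb3, G3, each down a 3rd from the previous.
Extending the heads down a 3rd: Eb3 → C3.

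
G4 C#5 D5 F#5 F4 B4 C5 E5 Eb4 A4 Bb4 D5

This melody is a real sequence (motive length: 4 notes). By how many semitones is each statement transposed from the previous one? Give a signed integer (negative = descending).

-2

With a 4-note motive the entries are G4, F4, Eb4, each down a 2nd from the previous.
Counting half-steps from G4 to F4: -2.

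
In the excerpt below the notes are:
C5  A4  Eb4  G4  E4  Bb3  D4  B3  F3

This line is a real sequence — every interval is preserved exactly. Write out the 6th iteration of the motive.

The 3-note cells begin on C5, G4, D4 — each down a 4th from the last.
Carrying on: A3 → E3 → B2.
From B2 the exact shape gives B2 G#2 D2.

B2 G#2 D2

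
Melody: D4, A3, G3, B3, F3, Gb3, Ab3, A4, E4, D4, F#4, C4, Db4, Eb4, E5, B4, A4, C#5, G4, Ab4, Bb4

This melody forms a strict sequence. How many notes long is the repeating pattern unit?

7

21 notes total. Splitting into 3 groups of 7:
D4 A3 G3 B3 F3 Gb3 Ab3 | A4 E4 D4 F#4 C4 Db4 Eb4 | E5 B4 A4 C#5 G4 Ab4 Bb4
That's a consistent up a 5th shift per cell, and no other grouping gives one.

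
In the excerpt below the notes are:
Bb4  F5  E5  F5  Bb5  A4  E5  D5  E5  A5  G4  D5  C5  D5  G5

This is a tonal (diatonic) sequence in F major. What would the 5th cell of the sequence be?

With a 5-note motive the entries are Bb4, A4, G4, each down a 2nd from the previous.
Carrying on: F4 → E4.
From E4 the diatonic shape gives E4 Bb4 A4 Bb4 E5.

E4 Bb4 A4 Bb4 E5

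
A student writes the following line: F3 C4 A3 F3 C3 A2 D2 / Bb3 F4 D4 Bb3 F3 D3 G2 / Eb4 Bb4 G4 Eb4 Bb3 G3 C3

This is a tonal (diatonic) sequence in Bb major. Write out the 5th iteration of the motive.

Unit = 7 notes; the statements start on F3, Bb3, Eb4, moving up a 4th each time.
Continuing the starts: A4 → D5.
From D5 the diatonic shape gives D5 A5 F5 D5 A4 F4 Bb3.

D5 A5 F5 D5 A4 F4 Bb3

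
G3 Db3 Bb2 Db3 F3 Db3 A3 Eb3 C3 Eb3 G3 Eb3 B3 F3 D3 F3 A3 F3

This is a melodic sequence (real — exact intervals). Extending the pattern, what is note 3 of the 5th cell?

F#3

The unit is 6 notes. Position-3 pitches of the 3 shown cells: Bb2, C3, D3.
Extending up a 2nd: E3 → F#3.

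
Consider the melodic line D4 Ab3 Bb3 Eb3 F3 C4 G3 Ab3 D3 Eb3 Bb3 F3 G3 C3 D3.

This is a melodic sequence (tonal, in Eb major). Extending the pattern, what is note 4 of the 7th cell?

F2

The unit is 5 notes. Position-4 pitches of the 3 shown cells: Eb3, D3, C3.
Each moves down a 2nd. Continuing: Bb2 → Ab2 → G2 → F2.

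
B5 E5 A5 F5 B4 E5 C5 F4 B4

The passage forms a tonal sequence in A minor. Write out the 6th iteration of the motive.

A3 D3 G3

Unit = 3 notes; the statements start on B5, F5, C5, moving down a 4th each time.
Carrying on: G4 → D4 → A3.
From A3 the diatonic shape gives A3 D3 G3.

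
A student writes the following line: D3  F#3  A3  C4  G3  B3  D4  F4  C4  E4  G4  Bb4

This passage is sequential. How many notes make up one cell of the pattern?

4

Try groups of 4 (3 cells in 12 notes):
D3 F#3 A3 C4 | G3 B3 D4 F4 | C4 E4 G4 Bb4
That's a consistent up a 4th shift per cell, and no other grouping gives one.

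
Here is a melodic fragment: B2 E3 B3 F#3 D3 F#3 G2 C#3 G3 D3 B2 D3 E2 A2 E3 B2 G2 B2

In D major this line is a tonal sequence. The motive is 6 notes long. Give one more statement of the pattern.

C#2 F#2 C#3 G2 E2 G2

Taking 6-note groups, the heads are B2, G2, E2: the pattern moves down a 3rd.
Statement 4 starts on C#2 and keeps the same diatonic contour: C#2 F#2 C#3 G2 E2 G2.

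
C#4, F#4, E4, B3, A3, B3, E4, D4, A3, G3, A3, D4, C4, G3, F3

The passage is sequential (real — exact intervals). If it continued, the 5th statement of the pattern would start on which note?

F3

The 5-note cells begin on C#4, B3, A3 — each down a 2nd from the last.
Continuing: G3 → F3. Statement 5 starts on F3.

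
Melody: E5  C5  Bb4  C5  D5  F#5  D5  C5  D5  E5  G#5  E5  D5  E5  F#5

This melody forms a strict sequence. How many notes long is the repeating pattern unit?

5

15 notes total. Splitting into 3 groups of 5:
E5 C5 Bb4 C5 D5 | F#5 D5 C5 D5 E5 | G#5 E5 D5 E5 F#5
Each cell is the previous one up a 2nd — so the unit is 5 notes.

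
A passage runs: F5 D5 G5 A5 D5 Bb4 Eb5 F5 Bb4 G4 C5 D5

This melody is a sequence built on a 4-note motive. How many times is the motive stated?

3

12 notes in groups of 4 gives 12/4 = 3 statements.
Starts: F5, D5, Bb4 — each down a 3rd.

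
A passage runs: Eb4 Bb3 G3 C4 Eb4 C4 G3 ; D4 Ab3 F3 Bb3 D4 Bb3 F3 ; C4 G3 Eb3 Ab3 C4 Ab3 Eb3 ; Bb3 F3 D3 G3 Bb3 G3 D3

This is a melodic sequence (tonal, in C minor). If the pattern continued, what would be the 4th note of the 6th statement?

With 7-note cells, note 4 of each statement runs C4, Bb3, Ab3, G3.
Each moves down a 2nd. Continuing: F3 → Eb3.

Eb3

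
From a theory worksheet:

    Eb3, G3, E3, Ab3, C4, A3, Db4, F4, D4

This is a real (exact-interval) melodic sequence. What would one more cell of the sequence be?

Gb4 Bb4 G4

Taking 3-note groups, the heads are Eb3, Ab3, Db4: the pattern moves up a 4th.
So cell 4 is Gb4 Bb4 G4.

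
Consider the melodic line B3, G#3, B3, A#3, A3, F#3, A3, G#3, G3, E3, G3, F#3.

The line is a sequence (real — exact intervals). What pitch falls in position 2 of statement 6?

Grouping in 4s, the 2nd note of each cell is G#3, F#3, E3.
Carrying that down a 2nd forward: D3 → C3 → Bb2.

Bb2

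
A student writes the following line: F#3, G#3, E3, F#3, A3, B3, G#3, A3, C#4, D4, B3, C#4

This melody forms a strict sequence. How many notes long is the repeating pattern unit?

There are 12 notes; a 4-note unit gives 3 cells:
F#3 G#3 E3 F#3 | A3 B3 G#3 A3 | C#4 D4 B3 C#4
Every group is a transposition up a 3rd of the one before; no shorter unit works.

4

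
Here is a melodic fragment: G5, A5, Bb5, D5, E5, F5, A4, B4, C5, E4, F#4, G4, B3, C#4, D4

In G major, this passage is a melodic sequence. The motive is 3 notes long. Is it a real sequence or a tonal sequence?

real

Each cell has the same semitone pattern (2, 1) — intervals are preserved exactly.
And Bb5 lies outside G major, so the sequence is real rather than tonal.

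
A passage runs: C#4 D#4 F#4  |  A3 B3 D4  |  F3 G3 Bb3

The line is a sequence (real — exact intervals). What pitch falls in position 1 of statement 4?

Db3

Grouping in 3s, the 1st note of each cell is C#4, A3, F3.
Each moves down a 3rd; the next is Db3.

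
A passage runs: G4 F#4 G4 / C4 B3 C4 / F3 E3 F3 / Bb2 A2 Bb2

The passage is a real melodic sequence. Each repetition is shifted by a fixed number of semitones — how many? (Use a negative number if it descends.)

-7

The 3-note cells begin on G4, C4, F3, Bb2 — each down a 5th from the last.
G4→C4 is 60 − 67 = -7 semitones.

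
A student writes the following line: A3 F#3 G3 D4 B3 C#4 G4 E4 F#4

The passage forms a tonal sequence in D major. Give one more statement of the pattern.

The 3-note cells begin on A3, D4, G4 — each up a 4th from the last.
So cell 4 is C#5 A4 B4.

C#5 A4 B4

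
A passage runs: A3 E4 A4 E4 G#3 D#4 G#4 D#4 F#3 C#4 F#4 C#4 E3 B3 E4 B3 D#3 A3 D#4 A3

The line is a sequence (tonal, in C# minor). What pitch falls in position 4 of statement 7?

Grouping in 4s, the 4th note of each cell is E4, D#4, C#4, B3, A3.
Each moves down a 2nd. Continuing: G#3 → F#3.

F#3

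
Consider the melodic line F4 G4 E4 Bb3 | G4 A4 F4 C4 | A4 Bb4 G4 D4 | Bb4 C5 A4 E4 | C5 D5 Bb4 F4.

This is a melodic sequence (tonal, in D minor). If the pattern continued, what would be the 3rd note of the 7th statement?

D5

With 4-note cells, note 3 of each statement runs E4, F4, G4, A4, Bb4.
Carrying that up a 2nd forward: C5 → D5.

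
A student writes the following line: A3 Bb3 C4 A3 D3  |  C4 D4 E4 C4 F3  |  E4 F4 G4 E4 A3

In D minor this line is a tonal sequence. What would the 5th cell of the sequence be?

With a 5-note motive the entries are A3, C4, E4, each up a 3rd from the previous.
Carrying on: G4 → Bb4.
So cell 5 is Bb4 C5 D5 Bb4 E4.

Bb4 C5 D5 Bb4 E4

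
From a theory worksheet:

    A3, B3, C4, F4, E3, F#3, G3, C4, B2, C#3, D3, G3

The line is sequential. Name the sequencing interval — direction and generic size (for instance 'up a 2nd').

down a 4th

With a 4-note motive the entries are A3, E3, B2, each down a 4th from the previous.
A3 to E3 is down a 4th.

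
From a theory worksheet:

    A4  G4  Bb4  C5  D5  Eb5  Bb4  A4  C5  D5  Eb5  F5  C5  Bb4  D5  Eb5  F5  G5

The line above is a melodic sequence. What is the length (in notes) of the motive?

Try groups of 6 (3 cells in 18 notes):
A4 G4 Bb4 C5 D5 Eb5 | Bb4 A4 C5 D5 Eb5 F5 | C5 Bb4 D5 Eb5 F5 G5
Every group is a transposition up a 2nd of the one before; no shorter unit works.

6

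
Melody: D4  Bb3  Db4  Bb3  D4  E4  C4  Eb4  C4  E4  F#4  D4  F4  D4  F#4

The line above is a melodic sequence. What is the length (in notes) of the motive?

Try groups of 5 (3 cells in 15 notes):
D4 Bb3 Db4 Bb3 D4 | E4 C4 Eb4 C4 E4 | F#4 D4 F4 D4 F#4
Every group is a transposition up a 2nd of the one before; no shorter unit works.

5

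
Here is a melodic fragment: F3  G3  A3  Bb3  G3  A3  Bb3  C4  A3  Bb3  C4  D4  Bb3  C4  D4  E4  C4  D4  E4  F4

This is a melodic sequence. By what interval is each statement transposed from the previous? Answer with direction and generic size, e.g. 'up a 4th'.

up a 2nd

Unit = 4 notes; the statements start on F3, G3, A3, Bb3, C4, moving up a 2nd each time.
From F3 to G3: up a 2nd.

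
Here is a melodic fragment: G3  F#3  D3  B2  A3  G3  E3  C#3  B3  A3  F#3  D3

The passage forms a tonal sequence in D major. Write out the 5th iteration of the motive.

D4 C#4 A3 F#3

The 4-note cells begin on G3, A3, B3 — each up a 2nd from the last.
Carrying on: C#4 → D4.
Statement 5 starts on D4 and keeps the same diatonic contour: D4 C#4 A3 F#3.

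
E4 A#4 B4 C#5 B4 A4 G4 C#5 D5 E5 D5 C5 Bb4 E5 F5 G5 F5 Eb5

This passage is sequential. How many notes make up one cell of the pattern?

6

18 notes total. Splitting into 3 groups of 6:
E4 A#4 B4 C#5 B4 A4 | G4 C#5 D5 E5 D5 C5 | Bb4 E5 F5 G5 F5 Eb5
Every group is a transposition up a 3rd of the one before; no shorter unit works.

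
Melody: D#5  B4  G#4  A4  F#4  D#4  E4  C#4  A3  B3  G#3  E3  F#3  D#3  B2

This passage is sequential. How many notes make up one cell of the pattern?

Try groups of 3 (5 cells in 15 notes):
D#5 B4 G#4 | A4 F#4 D#4 | E4 C#4 A3 | B3 G#3 E3 | F#3 D#3 B2
Each cell is the previous one down a 4th — so the unit is 3 notes.

3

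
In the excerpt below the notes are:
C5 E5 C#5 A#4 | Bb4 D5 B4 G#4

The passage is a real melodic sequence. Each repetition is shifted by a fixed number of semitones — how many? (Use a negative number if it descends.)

-2

Taking 4-note groups, the heads are C5, Bb4: the pattern moves down a 2nd.
C5→Bb4 is 70 − 72 = -2 semitones.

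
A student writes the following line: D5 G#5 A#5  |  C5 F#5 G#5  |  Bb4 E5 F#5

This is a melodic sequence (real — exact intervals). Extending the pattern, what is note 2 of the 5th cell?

C5

The unit is 3 notes. Position-2 pitches of the 3 shown cells: G#5, F#5, E5.
Extending down a 2nd: D5 → C5.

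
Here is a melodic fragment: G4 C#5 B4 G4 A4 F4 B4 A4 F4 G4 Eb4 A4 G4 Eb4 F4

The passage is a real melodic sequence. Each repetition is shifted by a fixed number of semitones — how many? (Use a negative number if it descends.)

Unit = 5 notes; the statements start on G4, F4, Eb4, moving down a 2nd each time.
G4 to F4 spans -2 semitones.

-2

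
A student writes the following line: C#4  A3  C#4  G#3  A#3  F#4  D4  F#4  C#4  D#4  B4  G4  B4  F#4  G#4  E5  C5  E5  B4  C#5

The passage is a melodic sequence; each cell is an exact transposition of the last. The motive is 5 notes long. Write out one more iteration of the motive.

The 5-note cells begin on C#4, F#4, B4, E5 — each up a 4th from the last.
Statement 5 starts on A5 and keeps the same exact contour: A5 F5 A5 E5 F#5.

A5 F5 A5 E5 F#5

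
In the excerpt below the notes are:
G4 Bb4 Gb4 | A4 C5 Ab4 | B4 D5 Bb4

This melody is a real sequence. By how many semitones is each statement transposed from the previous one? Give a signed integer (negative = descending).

The 3-note cells begin on G4, A4, B4 — each up a 2nd from the last.
G4→A4 is 69 − 67 = 2 semitones.

2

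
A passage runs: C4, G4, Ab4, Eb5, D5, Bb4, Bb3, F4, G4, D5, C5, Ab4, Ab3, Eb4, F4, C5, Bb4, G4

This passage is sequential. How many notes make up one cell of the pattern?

Try groups of 6 (3 cells in 18 notes):
C4 G4 Ab4 Eb5 D5 Bb4 | Bb3 F4 G4 D5 C5 Ab4 | Ab3 Eb4 F4 C5 Bb4 G4
Each cell is the previous one down a 2nd — so the unit is 6 notes.

6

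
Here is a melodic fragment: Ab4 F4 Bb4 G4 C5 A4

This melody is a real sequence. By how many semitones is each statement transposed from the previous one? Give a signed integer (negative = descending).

2

The 2-note cells begin on Ab4, Bb4, C5 — each up a 2nd from the last.
Counting half-steps from Ab4 to Bb4: 2.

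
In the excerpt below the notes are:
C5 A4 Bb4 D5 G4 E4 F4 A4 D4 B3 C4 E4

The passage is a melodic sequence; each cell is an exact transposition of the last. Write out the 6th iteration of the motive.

B2 G#2 A2 C#3

Unit = 4 notes; the statements start on C5, G4, D4, moving down a 4th each time.
Carrying on: A3 → E3 → B2.
From B2 the exact shape gives B2 G#2 A2 C#3.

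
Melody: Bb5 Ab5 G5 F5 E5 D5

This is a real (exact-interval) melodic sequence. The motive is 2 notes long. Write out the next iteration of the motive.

C#5 B4

Unit = 2 notes; the statements start on Bb5, G5, E5, moving down a 3rd each time.
So cell 4 is C#5 B4.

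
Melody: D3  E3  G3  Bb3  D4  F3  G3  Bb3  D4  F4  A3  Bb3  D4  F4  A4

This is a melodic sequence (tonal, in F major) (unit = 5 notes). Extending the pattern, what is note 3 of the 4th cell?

F4

The unit is 5 notes. Position-3 pitches of the 3 shown cells: G3, Bb3, D4.
Each moves up a 3rd; the next is F4.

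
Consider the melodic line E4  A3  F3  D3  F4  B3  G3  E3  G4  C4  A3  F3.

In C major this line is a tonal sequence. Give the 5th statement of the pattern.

B4 E4 C4 A3

The 4-note cells begin on E4, F4, G4 — each up a 2nd from the last.
Extending up a 2nd: A4 → B4.
From B4 the diatonic shape gives B4 E4 C4 A3.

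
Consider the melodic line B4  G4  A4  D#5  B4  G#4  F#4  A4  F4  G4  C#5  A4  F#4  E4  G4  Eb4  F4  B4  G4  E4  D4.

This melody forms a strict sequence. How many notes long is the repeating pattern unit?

21 notes total. Splitting into 3 groups of 7:
B4 G4 A4 D#5 B4 G#4 F#4 | A4 F4 G4 C#5 A4 F#4 E4 | G4 Eb4 F4 B4 G4 E4 D4
Every group is a transposition down a 2nd of the one before; no shorter unit works.

7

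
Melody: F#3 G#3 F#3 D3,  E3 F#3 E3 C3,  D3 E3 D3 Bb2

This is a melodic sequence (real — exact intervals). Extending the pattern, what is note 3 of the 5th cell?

Bb2

Grouping in 4s, the 3rd note of each cell is F#3, E3, D3.
Extending down a 2nd: C3 → Bb2.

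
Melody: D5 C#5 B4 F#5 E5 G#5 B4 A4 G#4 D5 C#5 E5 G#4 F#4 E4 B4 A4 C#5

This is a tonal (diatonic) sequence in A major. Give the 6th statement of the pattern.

A3 G#3 F#3 C#4 B3 D4

Unit = 6 notes; the statements start on D5, B4, G#4, moving down a 3rd each time.
Continuing the starts: E4 → C#4 → A3.
So cell 6 is A3 G#3 F#3 C#4 B3 D4.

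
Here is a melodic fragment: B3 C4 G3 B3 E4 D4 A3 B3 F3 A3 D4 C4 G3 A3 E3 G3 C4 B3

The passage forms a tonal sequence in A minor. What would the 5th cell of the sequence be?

With a 6-note motive the entries are B3, A3, G3, each down a 2nd from the previous.
Extending down a 2nd: F3 → E3.
So cell 5 is E3 F3 C3 E3 A3 G3.

E3 F3 C3 E3 A3 G3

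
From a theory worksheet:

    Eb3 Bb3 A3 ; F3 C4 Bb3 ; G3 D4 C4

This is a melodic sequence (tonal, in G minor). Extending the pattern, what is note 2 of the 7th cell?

A4

The unit is 3 notes. Position-2 pitches of the 3 shown cells: Bb3, C4, D4.
Carrying that up a 2nd forward: Eb4 → F4 → G4 → A4.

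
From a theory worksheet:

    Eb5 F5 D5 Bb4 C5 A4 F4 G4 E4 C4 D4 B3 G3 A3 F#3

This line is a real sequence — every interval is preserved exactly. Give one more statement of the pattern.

D3 E3 C#3

Unit = 3 notes; the statements start on Eb5, Bb4, F4, C4, G3, moving down a 4th each time.
So cell 6 is D3 E3 C#3.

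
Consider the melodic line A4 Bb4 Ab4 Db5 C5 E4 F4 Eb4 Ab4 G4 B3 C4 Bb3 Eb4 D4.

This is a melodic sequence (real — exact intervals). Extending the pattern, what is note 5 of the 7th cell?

With 5-note cells, note 5 of each statement runs C5, G4, D4.
Carrying that down a 4th forward: A3 → E3 → B2 → F#2.

F#2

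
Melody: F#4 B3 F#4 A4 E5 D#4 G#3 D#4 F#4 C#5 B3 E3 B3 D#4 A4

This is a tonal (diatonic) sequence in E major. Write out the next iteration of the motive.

Unit = 5 notes; the statements start on F#4, D#4, B3, moving down a 3rd each time.
So cell 4 is G#3 C#3 G#3 B3 F#4.

G#3 C#3 G#3 B3 F#4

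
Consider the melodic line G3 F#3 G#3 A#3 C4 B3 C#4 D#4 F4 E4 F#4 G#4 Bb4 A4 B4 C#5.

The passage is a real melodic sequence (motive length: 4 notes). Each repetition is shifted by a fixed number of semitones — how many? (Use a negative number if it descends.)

Unit = 4 notes; the statements start on G3, C4, F4, Bb4, moving up a 4th each time.
Counting half-steps from G3 to C4: 5.

5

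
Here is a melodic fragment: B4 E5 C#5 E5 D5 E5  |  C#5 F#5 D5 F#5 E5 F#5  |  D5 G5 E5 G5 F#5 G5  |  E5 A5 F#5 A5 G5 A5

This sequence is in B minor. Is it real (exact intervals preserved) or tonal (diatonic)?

tonal

Every note is diatonic to B minor.
Cell 1 has -3 semitones from note 2 to 3, but cell 2 has -4 — the interval quality changes while the contour stays the same, which is the hallmark of a tonal sequence.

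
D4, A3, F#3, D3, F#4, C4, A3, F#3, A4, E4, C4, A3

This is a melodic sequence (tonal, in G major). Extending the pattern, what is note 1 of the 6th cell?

The unit is 4 notes. Position-1 pitches of the 3 shown cells: D4, F#4, A4.
Extending up a 3rd: C5 → E5 → G5.

G5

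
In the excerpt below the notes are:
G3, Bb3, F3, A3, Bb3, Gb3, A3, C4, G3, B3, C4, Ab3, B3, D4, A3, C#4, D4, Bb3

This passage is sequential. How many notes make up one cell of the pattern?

There are 18 notes; a 6-note unit gives 3 cells:
G3 Bb3 F3 A3 Bb3 Gb3 | A3 C4 G3 B3 C4 Ab3 | B3 D4 A3 C#4 D4 Bb3
That's a consistent up a 2nd shift per cell, and no other grouping gives one.

6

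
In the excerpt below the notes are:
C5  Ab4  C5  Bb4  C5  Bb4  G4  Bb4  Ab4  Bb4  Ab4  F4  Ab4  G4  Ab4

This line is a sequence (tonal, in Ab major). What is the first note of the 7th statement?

Unit = 5 notes; the statements start on C5, Bb4, Ab4, moving down a 2nd each time.
Extending the heads down a 2nd: G4 → F4 → Eb4 → Db4.

Db4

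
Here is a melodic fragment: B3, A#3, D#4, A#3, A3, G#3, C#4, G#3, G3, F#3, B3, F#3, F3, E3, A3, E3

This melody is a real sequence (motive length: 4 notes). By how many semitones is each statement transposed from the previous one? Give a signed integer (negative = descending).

With a 4-note motive the entries are B3, A3, G3, F3, each down a 2nd from the previous.
B3→A3 is 57 − 59 = -2 semitones.

-2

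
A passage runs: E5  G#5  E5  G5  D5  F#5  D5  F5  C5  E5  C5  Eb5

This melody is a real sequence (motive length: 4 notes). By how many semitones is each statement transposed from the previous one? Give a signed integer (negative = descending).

Taking 4-note groups, the heads are E5, D5, C5: the pattern moves down a 2nd.
Counting half-steps from E5 to D5: -2.

-2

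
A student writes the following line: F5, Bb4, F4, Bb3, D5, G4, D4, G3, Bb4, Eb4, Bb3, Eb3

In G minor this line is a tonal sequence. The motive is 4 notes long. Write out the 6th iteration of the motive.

C4 F3 C3 F2

The 4-note cells begin on F5, D5, Bb4 — each down a 3rd from the last.
Extending down a 3rd: G4 → Eb4 → C4.
So cell 6 is C4 F3 C3 F2.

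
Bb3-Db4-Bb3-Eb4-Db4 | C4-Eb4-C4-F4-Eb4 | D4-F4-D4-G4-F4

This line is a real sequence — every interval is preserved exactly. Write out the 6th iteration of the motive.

Taking 5-note groups, the heads are Bb3, C4, D4: the pattern moves up a 2nd.
Carrying on: E4 → F#4 → G#4.
Statement 6 starts on G#4 and keeps the same exact contour: G#4 B4 G#4 C#5 B4.

G#4 B4 G#4 C#5 B4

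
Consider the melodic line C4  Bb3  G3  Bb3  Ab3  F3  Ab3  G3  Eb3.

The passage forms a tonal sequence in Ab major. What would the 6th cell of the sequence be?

With a 3-note motive the entries are C4, Bb3, Ab3, each down a 2nd from the previous.
Carrying on: G3 → F3 → Eb3.
Statement 6 starts on Eb3 and keeps the same diatonic contour: Eb3 Db3 Bb2.

Eb3 Db3 Bb2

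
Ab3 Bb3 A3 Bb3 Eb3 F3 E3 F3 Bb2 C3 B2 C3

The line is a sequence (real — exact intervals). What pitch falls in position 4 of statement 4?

Grouping in 4s, the 4th note of each cell is Bb3, F3, C3.
Each moves down a 4th; the next is G2.

G2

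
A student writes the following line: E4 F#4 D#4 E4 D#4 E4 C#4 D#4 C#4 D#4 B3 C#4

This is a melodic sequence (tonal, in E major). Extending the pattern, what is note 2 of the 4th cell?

C#4

Grouping in 4s, the 2nd note of each cell is F#4, E4, D#4.
From D#4, down a 2nd gives C#4.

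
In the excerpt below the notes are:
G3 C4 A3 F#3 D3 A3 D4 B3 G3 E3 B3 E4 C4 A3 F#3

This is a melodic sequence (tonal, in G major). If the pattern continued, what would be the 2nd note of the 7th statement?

Grouping in 5s, the 2nd note of each cell is C4, D4, E4.
Carrying that up a 2nd forward: F#4 → G4 → A4 → B4.

B4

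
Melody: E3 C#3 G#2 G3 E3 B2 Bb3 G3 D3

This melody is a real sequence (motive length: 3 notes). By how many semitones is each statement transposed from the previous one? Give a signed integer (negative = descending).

Taking 3-note groups, the heads are E3, G3, Bb3: the pattern moves up a 3rd.
Counting half-steps from E3 to G3: 3.

3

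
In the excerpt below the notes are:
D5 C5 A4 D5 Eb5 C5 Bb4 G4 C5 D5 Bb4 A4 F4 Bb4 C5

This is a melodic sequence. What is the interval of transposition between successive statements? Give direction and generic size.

down a 2nd

The 5-note cells begin on D5, C5, Bb4 — each down a 2nd from the last.
From D5 to C5: down a 2nd.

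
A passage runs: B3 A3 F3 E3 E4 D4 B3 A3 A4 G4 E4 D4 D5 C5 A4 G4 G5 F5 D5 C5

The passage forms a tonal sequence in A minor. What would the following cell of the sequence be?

C6 B5 G5 F5

Unit = 4 notes; the statements start on B3, E4, A4, D5, G5, moving up a 4th each time.
From C6 the diatonic shape gives C6 B5 G5 F5.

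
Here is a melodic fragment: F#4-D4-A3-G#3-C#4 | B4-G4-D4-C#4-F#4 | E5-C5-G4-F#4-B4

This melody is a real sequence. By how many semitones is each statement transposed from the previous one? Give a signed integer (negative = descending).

5

Taking 5-note groups, the heads are F#4, B4, E5: the pattern moves up a 4th.
F#4→B4 is 71 − 66 = 5 semitones.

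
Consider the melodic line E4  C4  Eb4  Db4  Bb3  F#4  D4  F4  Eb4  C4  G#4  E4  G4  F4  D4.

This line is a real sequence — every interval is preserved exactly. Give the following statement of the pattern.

A#4 F#4 A4 G4 E4

The 5-note cells begin on E4, F#4, G#4 — each up a 2nd from the last.
So cell 4 is A#4 F#4 A4 G4 E4.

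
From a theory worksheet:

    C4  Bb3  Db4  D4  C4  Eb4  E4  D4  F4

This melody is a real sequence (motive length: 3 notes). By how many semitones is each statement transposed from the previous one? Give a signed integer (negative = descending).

2

Unit = 3 notes; the statements start on C4, D4, E4, moving up a 2nd each time.
Counting half-steps from C4 to D4: 2.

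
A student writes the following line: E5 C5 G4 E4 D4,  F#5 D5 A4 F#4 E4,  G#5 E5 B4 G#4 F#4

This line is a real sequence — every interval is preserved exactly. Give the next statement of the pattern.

A#5 F#5 C#5 A#4 G#4

Unit = 5 notes; the statements start on E5, F#5, G#5, moving up a 2nd each time.
So cell 4 is A#5 F#5 C#5 A#4 G#4.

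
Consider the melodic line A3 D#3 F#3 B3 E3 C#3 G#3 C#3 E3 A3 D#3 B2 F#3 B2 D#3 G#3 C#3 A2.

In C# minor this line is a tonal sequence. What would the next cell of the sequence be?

E3 A2 C#3 F#3 B2 G#2

The 6-note cells begin on A3, G#3, F#3 — each down a 2nd from the last.
From E3 the diatonic shape gives E3 A2 C#3 F#3 B2 G#2.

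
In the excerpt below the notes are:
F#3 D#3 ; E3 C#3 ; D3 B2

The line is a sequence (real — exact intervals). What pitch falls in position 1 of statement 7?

Grouping in 2s, the 1st note of each cell is F#3, E3, D3.
Extending down a 2nd: C3 → Bb2 → Ab2 → Gb2.

Gb2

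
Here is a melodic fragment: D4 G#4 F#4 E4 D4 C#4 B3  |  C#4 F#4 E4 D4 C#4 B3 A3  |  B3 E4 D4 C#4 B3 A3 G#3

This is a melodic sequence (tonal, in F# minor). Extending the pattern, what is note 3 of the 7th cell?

Grouping in 7s, the 3rd note of each cell is F#4, E4, D4.
Each moves down a 2nd. Continuing: C#4 → B3 → A3 → G#3.

G#3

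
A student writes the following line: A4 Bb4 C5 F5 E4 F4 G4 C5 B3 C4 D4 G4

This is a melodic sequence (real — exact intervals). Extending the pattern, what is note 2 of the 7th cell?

With 4-note cells, note 2 of each statement runs Bb4, F4, C4.
Each moves down a 4th. Continuing: G3 → D3 → A2 → E2.

E2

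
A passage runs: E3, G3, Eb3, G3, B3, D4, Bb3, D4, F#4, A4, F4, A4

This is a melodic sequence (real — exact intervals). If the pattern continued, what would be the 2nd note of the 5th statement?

The unit is 4 notes. Position-2 pitches of the 3 shown cells: G3, D4, A4.
Each moves up a 5th. Continuing: E5 → B5.

B5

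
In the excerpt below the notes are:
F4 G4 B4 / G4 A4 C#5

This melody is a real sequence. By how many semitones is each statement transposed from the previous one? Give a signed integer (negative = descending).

With a 3-note motive the entries are F4, G4, each up a 2nd from the previous.
F4 to G4 spans +2 semitones.

2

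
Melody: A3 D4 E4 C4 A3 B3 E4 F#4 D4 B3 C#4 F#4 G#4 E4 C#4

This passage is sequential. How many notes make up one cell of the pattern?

5

There are 15 notes; a 5-note unit gives 3 cells:
A3 D4 E4 C4 A3 | B3 E4 F#4 D4 B3 | C#4 F#4 G#4 E4 C#4
Each cell is the previous one up a 2nd — so the unit is 5 notes.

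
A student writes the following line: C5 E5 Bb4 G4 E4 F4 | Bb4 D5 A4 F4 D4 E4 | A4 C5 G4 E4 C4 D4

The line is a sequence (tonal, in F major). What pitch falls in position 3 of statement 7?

The unit is 6 notes. Position-3 pitches of the 3 shown cells: Bb4, A4, G4.
Carrying that down a 2nd forward: F4 → E4 → D4 → C4.

C4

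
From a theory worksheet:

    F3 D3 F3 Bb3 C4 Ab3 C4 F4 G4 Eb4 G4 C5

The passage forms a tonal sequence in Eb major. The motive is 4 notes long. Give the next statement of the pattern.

Taking 4-note groups, the heads are F3, C4, G4: the pattern moves up a 5th.
Statement 4 starts on D5 and keeps the same diatonic contour: D5 Bb4 D5 G5.

D5 Bb4 D5 G5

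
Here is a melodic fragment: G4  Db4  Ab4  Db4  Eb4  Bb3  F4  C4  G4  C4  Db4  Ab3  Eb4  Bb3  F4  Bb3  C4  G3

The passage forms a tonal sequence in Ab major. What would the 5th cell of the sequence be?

The 6-note cells begin on G4, F4, Eb4 — each down a 2nd from the last.
Continuing the starts: Db4 → C4.
So cell 5 is C4 G3 Db4 G3 Ab3 Eb3.

C4 G3 Db4 G3 Ab3 Eb3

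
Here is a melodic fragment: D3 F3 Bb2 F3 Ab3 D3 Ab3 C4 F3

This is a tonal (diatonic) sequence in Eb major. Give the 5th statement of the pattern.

Unit = 3 notes; the statements start on D3, F3, Ab3, moving up a 3rd each time.
Continuing the starts: C4 → Eb4.
So cell 5 is Eb4 G4 C4.

Eb4 G4 C4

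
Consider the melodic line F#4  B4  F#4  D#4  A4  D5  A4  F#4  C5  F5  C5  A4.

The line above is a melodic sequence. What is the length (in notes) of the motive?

4

There are 12 notes; a 4-note unit gives 3 cells:
F#4 B4 F#4 D#4 | A4 D5 A4 F#4 | C5 F5 C5 A4
That's a consistent up a 3rd shift per cell, and no other grouping gives one.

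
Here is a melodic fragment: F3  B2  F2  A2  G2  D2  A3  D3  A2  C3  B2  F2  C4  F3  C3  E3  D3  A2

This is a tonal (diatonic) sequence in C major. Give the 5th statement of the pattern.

G4 C4 G3 B3 A3 E3

The 6-note cells begin on F3, A3, C4 — each up a 3rd from the last.
Carrying on: E4 → G4.
So cell 5 is G4 C4 G3 B3 A3 E3.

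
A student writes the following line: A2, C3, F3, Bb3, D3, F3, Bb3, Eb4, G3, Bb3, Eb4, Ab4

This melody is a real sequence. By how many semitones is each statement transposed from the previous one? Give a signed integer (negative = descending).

The 4-note cells begin on A2, D3, G3 — each up a 4th from the last.
A2→D3 is 50 − 45 = 5 semitones.

5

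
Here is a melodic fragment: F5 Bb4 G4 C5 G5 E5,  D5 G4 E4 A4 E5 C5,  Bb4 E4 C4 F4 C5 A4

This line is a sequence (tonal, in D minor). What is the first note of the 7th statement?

A3

Unit = 6 notes; the statements start on F5, D5, Bb4, moving down a 3rd each time.
Extending the heads down a 3rd: G4 → E4 → C4 → A3.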